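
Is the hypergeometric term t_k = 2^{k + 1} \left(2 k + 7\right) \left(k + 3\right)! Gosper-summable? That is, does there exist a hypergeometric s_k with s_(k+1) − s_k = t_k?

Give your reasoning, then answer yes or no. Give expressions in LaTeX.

Yes. s_k = 2^{k + 1} \left(k + 3\right)!.

Step 1: r(k) = 2*(k + 4)*(2*k + 9)/(2*k + 7).
Take A(k)=2*k + 8, B(k)=1, C(k)=k + 7/2.
Solve (2*k + 8)·f(k+1) − (1)·f(k) = k + 7/2.
Bound: deg f ≤ 0.
Solve for f: f(k) = 1/2 (degree 0 ≤ 0).
Then R = B(k−1)f/C = 1/(2*k + 7), so s_k = R(k)·t_k = 2**(k + 1)*factorial(k + 3).
Δs = 2**(k + 1)*(2*k + 7)*factorial(k + 3), as required.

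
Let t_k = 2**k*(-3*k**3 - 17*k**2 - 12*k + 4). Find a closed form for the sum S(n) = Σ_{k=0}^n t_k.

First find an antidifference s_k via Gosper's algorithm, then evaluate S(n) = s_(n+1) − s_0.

S(n) = -6*2**n*n**3 - 16*2**n*n**2 - 10*2**n*n + 8*2**n - 4

t_(k+1)/t_k = 2*(3*k**3 + 26*k**2 + 55*k + 28)/(3*k**3 + 17*k**2 + 12*k - 4).
Take A(k)=2, B(k)=1, C(k)=k**3 + 17*k**2/3 + 4*k - 4/3.
Key eq: (2)·f(k+1) = (1)·f(k) + (k**3 + 17*k**2/3 + 4*k - 4/3).
Bound: deg f ≤ 3.
Solving with deg f ≤ 3: f(k) = (3*k**3 - k**2 - 2*k - 4)/3.
So s_k = (B(k−1)f/C)·t_k = ((3*k**3 - k**2 - 2*k - 4)/(3*k**3 + 17*k**2 + 12*k - 4))·t_k = 2**k*(-3*k**3 + k**2 + 2*k + 4).
Δs = 2**k*(-3*k**3 - 17*k**2 - 12*k + 4), as required.
s_(n+1) = 2**(n + 1)*(-3*n**3 - 8*n**2 - 5*n + 4) and s_(0) = 4, so S(n) = -6*2**n*n**3 - 16*2**n*n**2 - 10*2**n*n + 8*2**n - 4.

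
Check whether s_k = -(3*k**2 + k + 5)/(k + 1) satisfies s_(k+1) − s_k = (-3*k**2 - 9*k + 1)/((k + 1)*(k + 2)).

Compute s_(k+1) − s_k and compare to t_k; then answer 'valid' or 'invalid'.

s_(k+1) = (-k - 3*(k + 1)**2 - 6)/(k + 2)
s_(k+1) − s_k = (-3*k**2 - 9*k + 1)/(k**2 + 3*k + 2)
(s_(k+1) − s_k) − t_k = 0

valid (s_(k+1) − s_k reduces to t_k)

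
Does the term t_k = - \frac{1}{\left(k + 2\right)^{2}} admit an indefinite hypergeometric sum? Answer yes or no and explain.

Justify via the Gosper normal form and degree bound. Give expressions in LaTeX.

Step 1: r(k) = (k + 2)**2/(k + 3)**2.
Normal form (A,B,C) = (k**2 + 4*k + 4, k**2 + 6*k + 9, 1).
Key eq: (k**2 + 4*k + 4)·f(k+1) = (k**2 + 4*k + 4)·f(k) + (1).
deg f ≤ 0 (via 2,2,0).
Generic f = c0 gives residual -1; -1 = 0 cannot hold, so t_k is not Gosper-summable.

No. Not Gosper-summable.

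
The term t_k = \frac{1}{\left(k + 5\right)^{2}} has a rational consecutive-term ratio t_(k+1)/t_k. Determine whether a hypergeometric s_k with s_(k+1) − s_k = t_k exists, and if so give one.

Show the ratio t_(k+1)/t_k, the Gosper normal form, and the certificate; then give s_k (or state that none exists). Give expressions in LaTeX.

Step 1: r(k) = (k + 5)**2/(k + 6)**2.
Normal form (A,B,C) = (k**2 + 10*k + 25, k**2 + 12*k + 36, 1).
Key eq: (k**2 + 10*k + 25)·f(k+1) = (k**2 + 10*k + 25)·f(k) + (1).
deg f ≤ 0 (via 2,2,0).
Generic f = c0 gives residual -1; -1 = 0 cannot hold, so t_k is not Gosper-summable.

not Gosper-summable; s_k does not exist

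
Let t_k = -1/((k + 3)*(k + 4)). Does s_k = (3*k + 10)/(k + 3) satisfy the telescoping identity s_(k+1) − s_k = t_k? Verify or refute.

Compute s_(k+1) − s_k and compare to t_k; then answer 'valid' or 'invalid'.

s_(k+1) = (3*k + 13)/(k + 4)
s_(k+1) − s_k = -1/(k**2 + 7*k + 12)
(s_(k+1) − s_k) − t_k = 0

valid; difference matches t_k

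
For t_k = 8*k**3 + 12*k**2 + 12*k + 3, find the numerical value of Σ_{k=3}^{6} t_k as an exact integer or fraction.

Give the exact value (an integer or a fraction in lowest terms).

Σ = 4716

The ratio is (8*k**3 + 36*k**2 + 60*k + 35)/(8*k**3 + 12*k**2 + 12*k + 3).
A = 1, B = 1, C = k**3 + 3*k**2/2 + 3*k/2 + 3/8.
Key eq: (1)·f(k+1) = (1)·f(k) + (k**3 + 3*k**2/2 + 3*k/2 + 3/8).
d = 4 from the (0,0,3) case.
A polynomial solution: f(k) = k*(2*k**3 + 2*k - 1)/8.
Certificate R = B(k−1)f/C = k*(2*k**3 + 2*k - 1)/(8*k**3 + 12*k**2 + 12*k + 3) gives s_k = k*(2*k**3 + 2*k - 1).
Check: Δs_k = 8*k**3 + 12*k**2 + 12*k + 3. ✓
Sum = s_(7) − s_(3); s_(7) = 4893, s_(3) = 177 ⇒ 4716.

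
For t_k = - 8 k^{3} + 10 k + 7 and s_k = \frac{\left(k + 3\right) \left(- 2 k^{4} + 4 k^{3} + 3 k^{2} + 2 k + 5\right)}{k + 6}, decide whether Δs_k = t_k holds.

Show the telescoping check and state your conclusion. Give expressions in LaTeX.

Invalid: residual \frac{3 \left(6 k^{4} + 52 k^{3} - 7 k^{2} - 65 k - 37\right)}{k^{2} + 13 k + 42} ≠ 0.

s_(k+1) = (-2*k**5 - 12*k**4 - 13*k**3 + 24*k**2 + 60*k + 48)/(k + 7)
s_(k+1) − s_k = (-8*k**5 - 86*k**4 - 170*k**3 + 116*k**2 + 316*k + 183)/(k**2 + 13*k + 42)
(s_(k+1) − s_k) − t_k = 3*(6*k**4 + 52*k**3 - 7*k**2 - 65*k - 37)/(k**2 + 13*k + 42)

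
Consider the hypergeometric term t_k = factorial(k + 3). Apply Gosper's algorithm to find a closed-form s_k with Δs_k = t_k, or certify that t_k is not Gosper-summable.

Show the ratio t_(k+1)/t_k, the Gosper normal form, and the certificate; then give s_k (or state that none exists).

t_(k+1)/t_k = k + 4.
Gosper form: A/B · C(k+1)/C(k) with A=k + 4, B=1, C=1.
Set up (k + 4)·f(k+1) − (1)·f(k) − (1) = 0.
d = -1 from the (1,0,0) case.
d = -1 < 0 ⇒ no nonzero polynomial f; not summable.

no hypergeometric antidifference exists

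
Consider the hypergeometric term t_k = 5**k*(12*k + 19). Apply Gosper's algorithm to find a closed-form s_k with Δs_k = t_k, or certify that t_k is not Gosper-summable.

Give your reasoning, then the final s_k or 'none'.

t_(k+1)/t_k = 5*(12*k + 31)/(12*k + 19).
Normal form (A,B,C) = (5, 1, k + 19/12).
f must satisfy (5)·f(k+1) − (1)·f(k) = k + 19/12.
Degrees (0,0,1) ⇒ d ≤ 1.
Match coefficients ⇒ f(k) = (3*k + 1)/12.
So s_k = (B(k−1)f/C)·t_k = ((3*k + 1)/(12*k + 19))·t_k = 5**k*(3*k + 1).
Verify: 5**k*(12*k + 19) matches t_k.

s_k = 5**k*(3*k + 1)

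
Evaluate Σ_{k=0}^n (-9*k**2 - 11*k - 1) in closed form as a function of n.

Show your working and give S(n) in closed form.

Compute t_(k+1)/t_k: get (9*k**2 + 29*k + 21)/(9*k**2 + 11*k + 1).
So A=1 and B=1, with C=k**2 + 11*k/9 + 1/9.
Need (1)·f(k+1) − (1)·f(k) = k**2 + 11*k/9 + 1/9.
From deg A=0, deg B=0, deg C=2: d=3.
Coefficient equations give f(k) = k*(3*k**2 + k - 3)/9.
So s_k = (B(k−1)f/C)·t_k = (k*(3*k**2 + k - 3)/(9*k**2 + 11*k + 1))·t_k = k*(-3*k**2 - k + 3).
Check: Δs_k = -9*k**2 - 11*k - 1. ✓
s_(n+1) = -3*n**3 - 10*n**2 - 8*n - 1 and s_(0) = 0, so S(n) = -3*n**3 - 10*n**2 - 8*n - 1.

S(n) = -3*n**3 - 10*n**2 - 8*n - 1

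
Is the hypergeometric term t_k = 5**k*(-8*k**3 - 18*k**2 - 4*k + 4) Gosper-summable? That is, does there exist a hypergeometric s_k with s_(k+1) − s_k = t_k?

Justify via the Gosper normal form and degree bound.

Yes. s_k = 5**k*(-2*k**3 + 3*k**2 - k + 1).

Step 1: r(k) = 5*(4*k**3 + 21*k**2 + 32*k + 13)/(4*k**3 + 9*k**2 + 2*k - 2).
Take A(k)=5, B(k)=1, C(k)=k**3 + 9*k**2/4 + k/2 - 1/2.
f must satisfy (5)·f(k+1) − (1)·f(k) = k**3 + 9*k**2/4 + k/2 - 1/2.
Bound: deg f ≤ 3.
Coefficient equations give f(k) = (2*k**3 - 3*k**2 + k - 1)/8.
R(k) = B(k−1)·f(k)/C(k) = (2*k**3 - 3*k**2 + k - 1)/(2*(4*k**3 + 9*k**2 + 2*k - 2)); s_k = R·t_k = 5**k*(-2*k**3 + 3*k**2 - k + 1).
Δs = 5**k*(-8*k**3 - 18*k**2 - 4*k + 4), as required.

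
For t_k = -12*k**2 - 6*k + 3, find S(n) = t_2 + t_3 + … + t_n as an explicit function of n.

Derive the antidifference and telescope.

t_(k+1)/t_k = (4*k**2 + 10*k + 5)/(4*k**2 + 2*k - 1).
A = 1, B = 1, C = k**2 + k/2 - 1/4.
Set up (1)·f(k+1) − (1)·f(k) − (k**2 + k/2 - 1/4) = 0.
d = 3 from the (0,0,2) case.
Coefficient equations give f(k) = k*(4*k**2 - 3*k - 4)/12.
Then R = B(k−1)f/C = k*(4*k**2 - 3*k - 4)/(3*(4*k**2 + 2*k - 1)), so s_k = R(k)·t_k = k*(-4*k**2 + 3*k + 4).
Check: Δs_k = -12*k**2 - 6*k + 3. ✓
Evaluate: s_(n+1) = -4*n**3 - 9*n**2 - 2*n + 3; subtract s_(2) = -12 ⇒ S(n) = -4*n**3 - 9*n**2 - 2*n + 15.

S(n) = -4*n**3 - 9*n**2 - 2*n + 15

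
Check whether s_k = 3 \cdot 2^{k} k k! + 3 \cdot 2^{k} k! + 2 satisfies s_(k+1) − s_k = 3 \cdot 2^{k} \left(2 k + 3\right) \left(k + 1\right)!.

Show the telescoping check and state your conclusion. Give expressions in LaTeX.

valid (s_(k+1) − s_k reduces to t_k)

s_(k+1) = 6*2**k*k**2*factorial(k) + 18*2**k*k*factorial(k) + 12*2**k*factorial(k) + 2
s_(k+1) − s_k = 3*2**k*(2*k + 3)*factorial(k + 1)
(s_(k+1) − s_k) − t_k = 0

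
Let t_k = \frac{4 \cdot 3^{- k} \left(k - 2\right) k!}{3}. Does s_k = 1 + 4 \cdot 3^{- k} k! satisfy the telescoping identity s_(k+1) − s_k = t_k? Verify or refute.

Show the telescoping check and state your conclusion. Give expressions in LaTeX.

Valid — Δs_k = t_k.

s_(k+1) = (3*3**k + 4*k*factorial(k) + 4*factorial(k))/(3*3**k)
s_(k+1) − s_k = 4*(k - 2)*factorial(k)/(3*3**k)
(s_(k+1) − s_k) − t_k = 0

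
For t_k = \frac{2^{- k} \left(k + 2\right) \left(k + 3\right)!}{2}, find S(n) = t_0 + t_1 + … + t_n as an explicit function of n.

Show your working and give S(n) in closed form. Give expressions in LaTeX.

S(n) = -6 + \frac{2^{- n} \left(n + 4\right)!}{2}

The ratio is (k + 3)*(k + 4)/(2*(k + 2)).
Gosper form: A/B · C(k+1)/C(k) with A=k/2 + 2, B=1, C=k + 2.
Need (k/2 + 2)·f(k+1) − (1)·f(k) = k + 2.
Bound: deg f ≤ 0.
Solve for f: f(k) = 2 (degree 0 ≤ 0).
So s_k = (B(k−1)f/C)·t_k = (2/(k + 2))·t_k = factorial(k + 3)/2**k.
s_(k+1) − s_k = (k + 2)*factorial(k + 3)/(2*2**k) = t_k.
Telescope: S(n) = s_(n+1) − s_(0) = 2**(-n - 1)*factorial(n + 4) − (6) = -6 + factorial(n + 4)/(2*2**n).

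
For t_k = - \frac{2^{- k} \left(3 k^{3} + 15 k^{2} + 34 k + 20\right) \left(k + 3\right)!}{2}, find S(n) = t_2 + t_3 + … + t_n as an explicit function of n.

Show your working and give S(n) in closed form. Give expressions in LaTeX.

S(n) = \frac{2^{- n} \left(960 \cdot 2^{n} - 3 n^{6} n! - 39 n^{5} n! - 199 n^{4} n! - 505 n^{3} n! - 662 n^{2} n! - 416 n n! - 96 n!\right)}{2}

r(k) = (3*k**4 + 36*k**3 + 169*k**2 + 364*k + 288)/(2*(3*k**3 + 15*k**2 + 34*k + 20)) after simplifying.
Take A(k)=k/2 + 2, B(k)=1, C(k)=k**3 + 5*k**2 + 34*k/3 + 20/3.
Key eq: (k/2 + 2)·f(k+1) = (1)·f(k) + (k**3 + 5*k**2 + 34*k/3 + 20/3).
Degrees (1,0,3) ⇒ d ≤ 2.
Solve for f: f(k) = 2*(3*k**2 + 3*k - 2)/3 (degree 2 ≤ 2).
Then R = B(k−1)f/C = 2*(3*k**2 + 3*k - 2)/(3*k**3 + 15*k**2 + 34*k + 20), so s_k = R(k)·t_k = -(3*k**2 + 3*k - 2)*factorial(k + 3)/2**k.
s_(k+1) − s_k = -(3*k**3 + 15*k**2 + 34*k + 20)*factorial(k + 3)/(2*2**k) = t_k.
s_(n+1) = -2**(-n - 1)*(3*n**2 + 9*n + 4)*factorial(n + 4) and s_(2) = -480, so S(n) = (960*2**n - 3*n**6*factorial(n) - 39*n**5*factorial(n) - 199*n**4*factorial(n) - 505*n**3*factorial(n) - 662*n**2*factorial(n) - 416*n*factorial(n) - 96*factorial(n))/(2*2**n).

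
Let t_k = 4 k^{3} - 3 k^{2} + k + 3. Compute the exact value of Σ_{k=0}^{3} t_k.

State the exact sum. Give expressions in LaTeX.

The ratio is (4*k**3 + 9*k**2 + 7*k + 5)/(4*k**3 - 3*k**2 + k + 3).
Gosper form: A/B · C(k+1)/C(k) with A=1, B=1, C=k**3 - 3*k**2/4 + k/4 + 3/4.
Need (1)·f(k+1) − (1)·f(k) = k**3 - 3*k**2/4 + k/4 + 3/4.
From deg A=0, deg B=0, deg C=3: d=4.
Coefficient equations give f(k) = k*(k**3 - 3*k**2 + 3*k + 2)/4.
So s_k = (B(k−1)f/C)·t_k = (k*(k**3 - 3*k**2 + 3*k + 2)/(4*k**3 - 3*k**2 + k + 3))·t_k = k*(k**3 - 3*k**2 + 3*k + 2).
s_(k+1) − s_k = 4*k**3 - 3*k**2 + k + 3 = t_k.
Σ_(k=0)^(3) t_k = s_(4) − s_(0) = 120 − (0) = 120.

Σ = 120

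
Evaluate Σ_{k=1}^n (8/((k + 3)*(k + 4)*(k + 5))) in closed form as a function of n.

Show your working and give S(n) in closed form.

r(k) = (k + 3)/(k + 6) after simplifying.
So A=k + 3 and B=k + 6, with C=1.
f must satisfy (k + 3)·f(k+1) − (k + 5)·f(k) = 1.
From deg A=1, deg B=1, deg C=0: d=2.
Solving with deg f ≤ 2: f(k) = k*(k + 7)/24.
Then R = B(k−1)f/C = k*(k + 5)*(k + 7)/24, so s_k = R(k)·t_k = k*(k + 7)/(3*(k + 3)*(k + 4)).
s_(k+1) − s_k = 8/(k**3 + 12*k**2 + 47*k + 60) = t_k.
s_(n+1) = (n**2 + 9*n + 8)/(3*(n**2 + 9*n + 20)) and s_(1) = 2/15, so S(n) = n*(n + 9)/(5*(n**2 + 9*n + 20)).

S(n) = n*(n + 9)/(5*(n**2 + 9*n + 20))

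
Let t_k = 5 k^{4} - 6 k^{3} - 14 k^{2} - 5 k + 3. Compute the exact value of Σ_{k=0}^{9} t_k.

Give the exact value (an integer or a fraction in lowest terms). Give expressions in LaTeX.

Ratio r(k) = (5*k**4 + 14*k**3 - 2*k**2 - 31*k - 17)/(5*k**4 - 6*k**3 - 14*k**2 - 5*k + 3).
Normal form (A,B,C) = (1, 1, k**4 - 6*k**3/5 - 14*k**2/5 - k + 3/5).
Need (1)·f(k+1) − (1)·f(k) = k**4 - 6*k**3/5 - 14*k**2/5 - k + 3/5.
deg f ≤ 5 (via 0,0,4).
Solving with deg f ≤ 5: f(k) = k*(k**4 - 4*k**3 + 3*k + 3)/5.
So s_k = (B(k−1)f/C)·t_k = (k*(k**4 - 4*k**3 + 3*k + 3)/(5*k**4 - 6*k**3 - 14*k**2 - 5*k + 3))·t_k = k*(k**4 - 4*k**3 + 3*k + 3).
Check: Δs_k = 5*k**4 - 6*k**3 - 14*k**2 - 5*k + 3. ✓
Telescoping: Σ = s_(10) − s_(0) = 60330 − (0) = 60330.

Σ = 60330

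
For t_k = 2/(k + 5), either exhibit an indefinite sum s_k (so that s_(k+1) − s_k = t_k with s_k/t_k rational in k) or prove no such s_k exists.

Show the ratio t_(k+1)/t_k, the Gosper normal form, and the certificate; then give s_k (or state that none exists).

no hypergeometric antidifference exists

The ratio is (k + 5)/(k + 6).
So A=k + 5 and B=k + 6, with C=1.
f must satisfy (k + 5)·f(k+1) − (k + 5)·f(k) = 1.
deg f ≤ 0 (via 1,1,0).
f = c0 ⇒ A·f(k+1) − B(k−1)·f(k) − C = -1. The system {-1 = 0} is inconsistent; no antidifference.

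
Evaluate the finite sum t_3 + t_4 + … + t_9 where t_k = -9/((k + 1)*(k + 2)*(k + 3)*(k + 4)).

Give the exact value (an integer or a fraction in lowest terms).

t_(k+1)/t_k = (k + 1)/(k + 5).
Factor: A=k + 1; B=k + 5; C=1.
Key eq: (k + 1)·f(k+1) = (k + 4)·f(k) + (1).
Bound: deg f ≤ 3.
Match coefficients ⇒ f(k) = k*(k**2 + 6*k + 11)/18.
R(k) = B(k−1)·f(k)/C(k) = k*(k + 4)*(k**2 + 6*k + 11)/18; s_k = R·t_k = k*(-k**2 - 6*k - 11)/(2*(k + 1)*(k + 2)*(k + 3)).
Check: Δs_k = -9/(k**4 + 10*k**3 + 35*k**2 + 50*k + 24). ✓
Telescoping: Σ = s_(10) − s_(3) = -285/572 − (-19/40) = -133/5720.

Σ = -133/5720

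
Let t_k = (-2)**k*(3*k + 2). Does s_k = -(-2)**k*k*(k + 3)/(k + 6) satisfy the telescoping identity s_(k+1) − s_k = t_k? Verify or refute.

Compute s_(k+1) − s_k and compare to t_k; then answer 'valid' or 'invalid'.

Invalid: residual 9*(-2)**k*(-k**2 - 7*k - 4)/(k**2 + 13*k + 42) ≠ 0.

s_(k+1) = 2*(-2)**k*(k + 1)*(k + 4)/(k + 7)
s_(k+1) − s_k = (-2)**k*(3*k**3 + 32*k**2 + 89*k + 48)/(k**2 + 13*k + 42)
(s_(k+1) − s_k) − t_k = 9*(-2)**k*(-k**2 - 7*k - 4)/(k**2 + 13*k + 42)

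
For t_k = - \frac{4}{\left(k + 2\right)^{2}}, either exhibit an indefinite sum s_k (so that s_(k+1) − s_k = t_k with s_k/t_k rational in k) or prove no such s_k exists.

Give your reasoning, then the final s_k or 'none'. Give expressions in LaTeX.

none — t_k is not Gosper-summable

Compute t_(k+1)/t_k: get (k + 2)**2/(k + 3)**2.
Gosper form: A/B · C(k+1)/C(k) with A=k**2 + 4*k + 4, B=k**2 + 6*k + 9, C=1.
Need (k**2 + 4*k + 4)·f(k+1) − (k**2 + 4*k + 4)·f(k) = 1.
d = 0 from the (2,2,0) case.
f = c0 ⇒ A·f(k+1) − B(k−1)·f(k) − C = -1. The system {-1 = 0} is inconsistent; no antidifference.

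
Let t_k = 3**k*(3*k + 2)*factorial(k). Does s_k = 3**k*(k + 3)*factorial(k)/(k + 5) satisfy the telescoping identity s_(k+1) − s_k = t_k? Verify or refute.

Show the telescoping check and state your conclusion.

s_(k+1) = 3**(k + 1)*(k + 4)*factorial(k + 1)/(k + 6)
s_(k+1) − s_k = 3**k*(3*k**3 + 29*k**2 + 78*k + 42)*factorial(k)/((k + 5)*(k + 6))
(s_(k+1) − s_k) − t_k = -2*3**k*(3*k**2 + 17*k + 9)*factorial(k)/((k + 5)*(k + 6))

Invalid: residual -2*3**k*(3*k**2 + 17*k + 9)*factorial(k)/((k + 5)*(k + 6)) ≠ 0.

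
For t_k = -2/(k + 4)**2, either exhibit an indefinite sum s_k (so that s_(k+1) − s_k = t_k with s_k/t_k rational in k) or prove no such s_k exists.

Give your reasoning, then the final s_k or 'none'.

The ratio is (k + 4)**2/(k + 5)**2.
So A=k**2 + 8*k + 16 and B=k**2 + 10*k + 25, with C=1.
Key eq: (k**2 + 8*k + 16)·f(k+1) = (k**2 + 8*k + 16)·f(k) + (1).
Degrees (2,2,0) ⇒ d ≤ 0.
Generic f = c0 gives residual -1; -1 = 0 cannot hold, so t_k is not Gosper-summable.

no hypergeometric antidifference exists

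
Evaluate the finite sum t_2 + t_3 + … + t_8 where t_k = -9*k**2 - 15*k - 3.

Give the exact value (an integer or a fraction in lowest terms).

Σ = -2373

The ratio is (3*k**2 + 11*k + 9)/(3*k**2 + 5*k + 1).
A = 1, B = 1, C = k**2 + 5*k/3 + 1/3.
Solve (1)·f(k+1) − (1)·f(k) = k**2 + 5*k/3 + 1/3.
deg f ≤ 3 (via 0,0,2).
A polynomial solution: f(k) = k*(k**2 + k - 1)/3.
R(k) = B(k−1)·f(k)/C(k) = k*(k**2 + k - 1)/(3*k**2 + 5*k + 1); s_k = R·t_k = 3*k*(-k**2 - k + 1).
Check: Δs_k = -9*k**2 - 15*k - 3. ✓
Sum = s_(9) − s_(2); s_(9) = -2403, s_(2) = -30 ⇒ -2373.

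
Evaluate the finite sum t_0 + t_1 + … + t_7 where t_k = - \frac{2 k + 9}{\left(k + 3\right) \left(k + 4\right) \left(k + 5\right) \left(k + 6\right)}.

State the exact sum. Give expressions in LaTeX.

Step 1: r(k) = (k + 3)*(2*k + 11)/((k + 7)*(2*k + 9)).
Take A(k)=k + 3, B(k)=k + 7, C(k)=k + 9/2.
Solve (k + 3)·f(k+1) − (k + 6)·f(k) = k + 9/2.
deg f ≤ 3 (via 1,1,1).
Coefficient equations give f(k) = k*(k + 4)*(k + 8)/30.
R(k) = B(k−1)·f(k)/C(k) = k*(k + 4)*(k + 6)*(k + 8)/(15*(2*k + 9)); s_k = R·t_k = k*(-k - 8)/(15*(k**2 + 8*k + 15)).
Check: Δs_k = (-2*k - 9)/(k**4 + 18*k**3 + 119*k**2 + 342*k + 360). ✓
Σ_(k=0)^(7) t_k = s_(8) − s_(0) = -128/2145 − (0) = -128/2145.

Σ = -128/2145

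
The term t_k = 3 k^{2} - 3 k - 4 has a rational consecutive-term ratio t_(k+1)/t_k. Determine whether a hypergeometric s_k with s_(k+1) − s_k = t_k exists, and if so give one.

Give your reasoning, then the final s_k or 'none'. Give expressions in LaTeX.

s_k = k \left(k^{2} - 3 k - 2\right)

Step 1: r(k) = (3*k**2 + 3*k - 4)/(3*k**2 - 3*k - 4).
Gosper form: A/B · C(k+1)/C(k) with A=1, B=1, C=k**2 - k - 4/3.
Set up (1)·f(k+1) − (1)·f(k) − (k**2 - k - 4/3) = 0.
Degrees (0,0,2) ⇒ d ≤ 3.
A polynomial solution: f(k) = k*(k**2 - 3*k - 2)/3.
So s_k = (B(k−1)f/C)·t_k = (k*(k**2 - 3*k - 2)/(3*k**2 - 3*k - 4))·t_k = k*(k**2 - 3*k - 2).
Verify: 3*k**2 - 3*k - 4 matches t_k.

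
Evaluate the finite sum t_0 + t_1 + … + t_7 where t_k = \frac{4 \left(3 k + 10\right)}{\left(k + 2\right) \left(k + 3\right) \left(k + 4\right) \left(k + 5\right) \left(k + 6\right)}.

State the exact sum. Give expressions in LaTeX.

Σ = 19/195

r(k) = (k + 2)*(3*k + 13)/((k + 7)*(3*k + 10)) after simplifying.
Normal form (A,B,C) = (k + 2, k + 7, k + 10/3).
Need (k + 2)·f(k+1) − (k + 6)·f(k) = k + 10/3.
Bound: deg f ≤ 4.
Solving with deg f ≤ 4: f(k) = k*(k + 3)*(k**2 + 11*k + 38)/120.
Certificate R = B(k−1)f/C = k*(k + 3)*(k + 6)*(k**2 + 11*k + 38)/(40*(3*k + 10)) gives s_k = k*(k**2 + 11*k + 38)/(10*(k**3 + 11*k**2 + 38*k + 40)).
s_(k+1) − s_k = 4*(3*k + 10)/(k**5 + 20*k**4 + 155*k**3 + 580*k**2 + 1044*k + 720) = t_k.
Telescoping: Σ = s_(8) − s_(0) = 19/195 − (0) = 19/195.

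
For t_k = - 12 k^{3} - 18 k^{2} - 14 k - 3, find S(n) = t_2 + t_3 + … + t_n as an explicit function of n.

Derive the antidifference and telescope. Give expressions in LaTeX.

S(n) = - 3 n^{4} - 12 n^{3} - 19 n^{2} - 13 n + 47

r(k) = (12*k**3 + 54*k**2 + 86*k + 47)/(12*k**3 + 18*k**2 + 14*k + 3) after simplifying.
Take A(k)=1, B(k)=1, C(k)=k**3 + 3*k**2/2 + 7*k/6 + 1/4.
Set up (1)·f(k+1) − (1)·f(k) − (k**3 + 3*k**2/2 + 7*k/6 + 1/4) = 0.
deg f ≤ 4 (via 0,0,3).
Solve for f: f(k) = k*(3*k**3 + k - 1)/12 (degree 4 ≤ 4).
Certificate R = B(k−1)f/C = k*(3*k**3 + k - 1)/(12*k**3 + 18*k**2 + 14*k + 3) gives s_k = k*(-3*k**3 - k + 1).
s_(k+1) − s_k = -12*k**3 - 18*k**2 - 14*k - 3 = t_k.
Σ_(k=2)^n t_k = s_(n+1) − s_(2) = (-3*n**4 - 12*n**3 - 19*n**2 - 13*n - 3) − (-50), i.e. -3*n**4 - 12*n**3 - 19*n**2 - 13*n + 47.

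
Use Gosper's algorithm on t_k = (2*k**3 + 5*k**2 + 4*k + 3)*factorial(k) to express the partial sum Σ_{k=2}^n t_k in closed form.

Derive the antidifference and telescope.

Ratio r(k) = (2*k**4 + 13*k**3 + 31*k**2 + 34*k + 14)/(2*k**3 + 5*k**2 + 4*k + 3).
Factor: A=k + 1; B=1; C=k**3 + 5*k**2/2 + 2*k + 3/2.
f must satisfy (k + 1)·f(k+1) − (1)·f(k) = k**3 + 5*k**2/2 + 2*k + 3/2.
d = 2 from the (1,0,3) case.
Solving with deg f ≤ 2: f(k) = (k - 1)*(2*k + 3)/2.
Get s_k = R·t_k = (k - 1)*(2*k + 3)*factorial(k) with R(k) = B(k−1)f(k)/C(k) = (k - 1)*(2*k + 3)/(2*k**3 + 5*k**2 + 4*k + 3).
Verify: (2*k**3 + 5*k**2 + 4*k + 3)*factorial(k) matches t_k.
Evaluate: s_(n+1) = n*(2*n + 5)*factorial(n + 1); subtract s_(2) = 14 ⇒ S(n) = 2*n**3*factorial(n) + 7*n**2*factorial(n) + 5*n*factorial(n) - 14.

S(n) = 2*n**3*factorial(n) + 7*n**2*factorial(n) + 5*n*factorial(n) - 14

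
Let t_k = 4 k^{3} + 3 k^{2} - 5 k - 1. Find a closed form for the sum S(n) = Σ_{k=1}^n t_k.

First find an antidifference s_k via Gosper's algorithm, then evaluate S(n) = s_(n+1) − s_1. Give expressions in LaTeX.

S(n) = n \left(n^{3} + 3 n^{2} - 3\right)

r(k) = (4*k**3 + 15*k**2 + 13*k + 1)/(4*k**3 + 3*k**2 - 5*k - 1) after simplifying.
So A=1 and B=1, with C=k**3 + 3*k**2/4 - 5*k/4 - 1/4.
Key eq: (1)·f(k+1) = (1)·f(k) + (k**3 + 3*k**2/4 - 5*k/4 - 1/4).
deg f ≤ 4 (via 0,0,3).
A polynomial solution: f(k) = k*(k - 2)*(k**2 + k - 1)/4.
So s_k = (B(k−1)f/C)·t_k = (k*(k - 2)*(k**2 + k - 1)/(4*k**3 + 3*k**2 - 5*k - 1))·t_k = k*(k**3 - k**2 - 3*k + 2).
Verify: 4*k**3 + 3*k**2 - 5*k - 1 matches t_k.
Σ_(k=1)^n t_k = s_(n+1) − s_(1) = (n**4 + 3*n**3 - 3*n - 1) − (-1), i.e. n*(n**3 + 3*n**2 - 3).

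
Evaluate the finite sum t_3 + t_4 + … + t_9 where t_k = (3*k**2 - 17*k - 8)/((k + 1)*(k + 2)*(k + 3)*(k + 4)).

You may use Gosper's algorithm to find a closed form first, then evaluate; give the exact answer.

Σ = -427/8580

t_(k+1)/t_k = (k + 1)*(17*k - 3*(k + 1)**2 + 25)/((k + 5)*(-3*k**2 + 17*k + 8)).
Gosper form: A/B · C(k+1)/C(k) with A=k + 1, B=k + 5, C=k**2 - 17*k/3 - 8/3.
Set up (k + 1)·f(k+1) − (k + 4)·f(k) − (k**2 - 17*k/3 - 8/3) = 0.
d = 3 from the (1,1,2) case.
Coefficient equations give f(k) = -k*(k**2 + 12*k + 3)/6.
R(k) = B(k−1)·f(k)/C(k) = -k*(k + 4)*(k**2 + 12*k + 3)/(2*(3*k**2 - 17*k - 8)); s_k = R·t_k = k*(-k**2 - 12*k - 3)/(2*(k + 1)*(k + 2)*(k + 3)).
Verify: (3*k**2 - 17*k - 8)/(k**4 + 10*k**3 + 35*k**2 + 50*k + 24) matches t_k.
Sum = s_(10) − s_(3); s_(10) = -1115/1716, s_(3) = -3/5 ⇒ -427/8580.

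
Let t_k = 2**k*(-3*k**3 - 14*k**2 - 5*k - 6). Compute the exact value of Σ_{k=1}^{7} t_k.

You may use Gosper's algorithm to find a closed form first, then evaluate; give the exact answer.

Step 1: r(k) = 2*(3*k**3 + 23*k**2 + 42*k + 28)/(3*k**3 + 14*k**2 + 5*k + 6).
A = 2, B = 1, C = k**3 + 14*k**2/3 + 5*k/3 + 2.
f must satisfy (2)·f(k+1) − (1)·f(k) = k**3 + 14*k**2/3 + 5*k/3 + 2.
d = 3 from the (0,0,3) case.
Match coefficients ⇒ f(k) = (3*k**3 - 4*k**2 + 3*k + 2)/3.
Then R = B(k−1)f/C = (3*k**3 - 4*k**2 + 3*k + 2)/(3*k**3 + 14*k**2 + 5*k + 6), so s_k = R(k)·t_k = 2**k*(-3*k**3 + 4*k**2 - 3*k - 2).
Verify: 2**k*(-3*k**3 - 14*k**2 - 5*k - 6) matches t_k.
Telescoping: Σ = s_(8) − s_(1) = -334336 − (-8) = -334328.

Σ = -334328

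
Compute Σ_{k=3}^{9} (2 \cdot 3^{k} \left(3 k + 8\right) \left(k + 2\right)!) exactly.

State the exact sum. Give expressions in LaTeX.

Ratio r(k) = 3*(k + 3)*(3*k + 11)/(3*k + 8).
Gosper form: A/B · C(k+1)/C(k) with A=3*k + 9, B=1, C=k + 8/3.
Set up (3*k + 9)·f(k+1) − (1)·f(k) − (k + 8/3) = 0.
deg f ≤ 0 (via 1,0,1).
A polynomial solution: f(k) = 1/3.
Get s_k = R·t_k = 2*3**k*factorial(k + 2) with R(k) = B(k−1)f(k)/C(k) = 1/(3*k + 8).
s_(k+1) − s_k = 2*3**k*(3*k + 8)*factorial(k + 2) = t_k.
Sum = s_(10) − s_(3); s_(10) = 56569130956800, s_(3) = 6480 ⇒ 56569130950320.

Σ = 56569130950320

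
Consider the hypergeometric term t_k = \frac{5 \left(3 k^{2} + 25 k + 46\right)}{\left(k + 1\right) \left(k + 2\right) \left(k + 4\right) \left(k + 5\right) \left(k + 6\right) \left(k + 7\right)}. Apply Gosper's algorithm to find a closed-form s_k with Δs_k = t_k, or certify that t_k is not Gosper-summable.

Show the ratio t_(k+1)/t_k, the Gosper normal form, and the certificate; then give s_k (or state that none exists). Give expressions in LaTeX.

t_(k+1)/t_k = (k + 1)*(k + 4)*(25*k + 3*(k + 1)**2 + 71)/((k + 3)*(k + 8)*(3*k**2 + 25*k + 46)).
Normal form (A,B,C) = (k + 1, k + 8, k**3 + 34*k**2/3 + 121*k/3 + 46).
Need (k + 1)·f(k+1) − (k + 7)·f(k) = k**3 + 34*k**2/3 + 121*k/3 + 46.
From deg A=1, deg B=1, deg C=3: d=6.
Match coefficients ⇒ f(k) = k*(k + 2)*(k + 3)*(k + 5)*(k**2 + 11*k + 34)/72.
Then R = B(k−1)f/C = k*(k + 2)*(k + 5)*(k + 7)*(k**2 + 11*k + 34)/(24*(3*k**2 + 25*k + 46)), so s_k = R(k)·t_k = 5*k*(k**2 + 11*k + 34)/(24*(k**3 + 11*k**2 + 34*k + 24)).
s_(k+1) − s_k = 5*(3*k**2 + 25*k + 46)/(k**6 + 25*k**5 + 247*k**4 + 1219*k**3 + 3112*k**2 + 3796*k + 1680) = t_k.

s_k = \frac{5 k \left(k^{2} + 11 k + 34\right)}{24 \left(k^{3} + 11 k^{2} + 34 k + 24\right)}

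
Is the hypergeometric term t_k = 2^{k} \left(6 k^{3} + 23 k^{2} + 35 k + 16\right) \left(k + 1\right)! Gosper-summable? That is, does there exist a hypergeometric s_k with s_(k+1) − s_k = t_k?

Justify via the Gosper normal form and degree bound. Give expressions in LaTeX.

Step 1: r(k) = 2*(6*k**4 + 53*k**3 + 181*k**2 + 278*k + 160)/(6*k**3 + 23*k**2 + 35*k + 16).
Gosper form: A/B · C(k+1)/C(k) with A=2*k + 4, B=1, C=k**3 + 23*k**2/6 + 35*k/6 + 8/3.
f must satisfy (2*k + 4)·f(k+1) − (1)·f(k) = k**3 + 23*k**2/6 + 35*k/6 + 8/3.
From deg A=1, deg B=0, deg C=3: d=2.
A polynomial solution: f(k) = k*(3*k + 1)/6.
Then R = B(k−1)f/C = k*(3*k + 1)/(6*k**3 + 23*k**2 + 35*k + 16), so s_k = R(k)·t_k = 2**k*k*(3*k + 1)*factorial(k + 1).
s_(k+1) − s_k = 2**k*(6*k**3 + 23*k**2 + 35*k + 16)*factorial(k + 1) = t_k.

Yes. s_k = 2^{k} k \left(3 k + 1\right) \left(k + 1\right)!.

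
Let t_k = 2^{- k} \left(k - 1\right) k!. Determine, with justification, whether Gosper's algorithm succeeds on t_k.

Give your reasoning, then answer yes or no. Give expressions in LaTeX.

Yes. s_k = 2^{1 - k} k!.

t_(k+1)/t_k = k*(k + 1)/(2*(k - 1)).
A = k/2 + 1/2, B = 1, C = k - 1.
Set up (k/2 + 1/2)·f(k+1) − (1)·f(k) − (k - 1) = 0.
d = 0 from the (1,0,1) case.
A polynomial solution: f(k) = 2.
So s_k = (B(k−1)f/C)·t_k = (2/(k - 1))·t_k = 2**(1 - k)*factorial(k).
Δs = (k - 1)*factorial(k)/2**k, as required.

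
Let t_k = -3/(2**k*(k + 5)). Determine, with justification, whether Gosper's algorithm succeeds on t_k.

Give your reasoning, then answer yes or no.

Step 1: r(k) = (k + 5)/(2*(k + 6)).
Normal form (A,B,C) = (k/2 + 5/2, k + 6, 1).
Need (k/2 + 5/2)·f(k+1) − (k + 5)·f(k) = 1.
Bound: deg f ≤ -1.
d = -1 < 0 ⇒ no nonzero polynomial f; not summable.

No — key equation has no polynomial f.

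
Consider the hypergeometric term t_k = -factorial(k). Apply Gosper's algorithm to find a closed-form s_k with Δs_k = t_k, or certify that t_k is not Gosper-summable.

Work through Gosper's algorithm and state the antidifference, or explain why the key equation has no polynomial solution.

none — t_k is not Gosper-summable

Compute t_(k+1)/t_k: get k + 1.
Normal form (A,B,C) = (k + 1, 1, 1).
Solve (k + 1)·f(k+1) − (1)·f(k) = 1.
d = -1 from the (1,0,0) case.
deg f ≤ -1 is impossible — no certificate.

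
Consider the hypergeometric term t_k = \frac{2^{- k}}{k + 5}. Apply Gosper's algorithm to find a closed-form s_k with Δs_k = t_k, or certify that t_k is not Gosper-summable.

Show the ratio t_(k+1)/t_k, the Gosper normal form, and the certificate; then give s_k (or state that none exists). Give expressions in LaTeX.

r(k) = (k + 5)/(2*(k + 6)) after simplifying.
So A=k/2 + 5/2 and B=k + 6, with C=1.
f must satisfy (k/2 + 5/2)·f(k+1) − (k + 5)·f(k) = 1.
From deg A=1, deg B=1, deg C=0: d=-1.
Negative degree bound (-1): no f exists, t_k not Gosper-summable.

none — t_k is not Gosper-summable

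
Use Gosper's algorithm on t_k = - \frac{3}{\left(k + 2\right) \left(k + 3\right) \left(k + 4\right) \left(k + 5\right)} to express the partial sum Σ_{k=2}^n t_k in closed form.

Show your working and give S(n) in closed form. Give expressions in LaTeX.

S(n) = \frac{- n^{3} - 12 n^{2} - 47 n + 60}{120 \left(n^{3} + 12 n^{2} + 47 n + 60\right)}

t_(k+1)/t_k = (k + 2)/(k + 6).
Take A(k)=k + 2, B(k)=k + 6, C(k)=1.
Need (k + 2)·f(k+1) − (k + 5)·f(k) = 1.
Bound: deg f ≤ 3.
A polynomial solution: f(k) = k*(k**2 + 9*k + 26)/72.
So s_k = (B(k−1)f/C)·t_k = (k*(k + 5)*(k**2 + 9*k + 26)/72)·t_k = k*(-k**2 - 9*k - 26)/(24*(k + 2)*(k + 3)*(k + 4)).
Verify: -3/(k**4 + 14*k**3 + 71*k**2 + 154*k + 120) matches t_k.
Σ_(k=2)^n t_k = s_(n+1) − s_(2) = ((-n**3 - 12*n**2 - 47*n - 36)/(24*(n**3 + 12*n**2 + 47*n + 60))) − (-1/30), i.e. (-n**3 - 12*n**2 - 47*n + 60)/(120*(n**3 + 12*n**2 + 47*n + 60)).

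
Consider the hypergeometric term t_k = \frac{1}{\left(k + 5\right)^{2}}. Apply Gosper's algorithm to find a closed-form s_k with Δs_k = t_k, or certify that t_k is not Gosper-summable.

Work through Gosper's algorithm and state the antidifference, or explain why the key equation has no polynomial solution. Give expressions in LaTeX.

no hypergeometric antidifference exists

Compute t_(k+1)/t_k: get (k + 5)**2/(k + 6)**2.
Take A(k)=k**2 + 10*k + 25, B(k)=k**2 + 12*k + 36, C(k)=1.
Need (k**2 + 10*k + 25)·f(k+1) − (k**2 + 10*k + 25)·f(k) = 1.
d = 0 from the (2,2,0) case.
f = c0 ⇒ A·f(k+1) − B(k−1)·f(k) − C = -1. The system {-1 = 0} is inconsistent; no antidifference.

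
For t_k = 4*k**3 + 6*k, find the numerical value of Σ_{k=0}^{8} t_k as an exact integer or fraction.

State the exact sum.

The ratio is (3*k + 2*(k + 1)**3 + 3)/(k*(2*k**2 + 3)).
A = 1, B = 1, C = k**3 + 3*k/2.
f must satisfy (1)·f(k+1) − (1)·f(k) = k**3 + 3*k/2.
From deg A=0, deg B=0, deg C=3: d=4.
Solve for f: f(k) = k*(k - 1)*(k**2 - k + 3)/4 (degree 4 ≤ 4).
R(k) = B(k−1)·f(k)/C(k) = (k - 1)*(k**2 - k + 3)/(2*(2*k**2 + 3)); s_k = R·t_k = k*(k**3 - 2*k**2 + 4*k - 3).
s_(k+1) − s_k = 4*k**3 + 6*k = t_k.
Sum = s_(9) − s_(0); s_(9) = 5400, s_(0) = 0 ⇒ 5400.

Σ = 5400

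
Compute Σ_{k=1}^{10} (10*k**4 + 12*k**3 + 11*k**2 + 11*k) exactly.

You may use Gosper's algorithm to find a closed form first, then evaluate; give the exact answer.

Σ = 294470

Compute t_(k+1)/t_k: get (10*k**4 + 52*k**3 + 107*k**2 + 109*k + 44)/(k*(10*k**3 + 12*k**2 + 11*k + 11)).
So A=1 and B=1, with C=k**4 + 6*k**3/5 + 11*k**2/10 + 11*k/10.
f must satisfy (1)·f(k+1) − (1)·f(k) = k**4 + 6*k**3/5 + 11*k**2/10 + 11*k/10.
d = 5 from the (0,0,4) case.
Coefficient equations give f(k) = k*(k - 1)*(2*k**3 + k + 4)/10.
R(k) = B(k−1)·f(k)/C(k) = (k - 1)*(2*k**3 + k + 4)/(10*k**3 + 12*k**2 + 11*k + 11); s_k = R·t_k = k*(2*k**4 - 2*k**3 + k**2 + 3*k - 4).
s_(k+1) − s_k = k*(10*k**3 + 12*k**2 + 11*k + 11) = t_k.
Telescoping: Σ = s_(11) − s_(1) = 294470 − (0) = 294470.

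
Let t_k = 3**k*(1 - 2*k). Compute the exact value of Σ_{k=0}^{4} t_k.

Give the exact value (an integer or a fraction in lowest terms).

The ratio is 3*(2*k + 1)/(2*k - 1).
So A=3 and B=1, with C=k - 1/2.
Solve (3)·f(k+1) − (1)·f(k) = k - 1/2.
Bound: deg f ≤ 1.
A polynomial solution: f(k) = (k - 2)/2.
Certificate R = B(k−1)f/C = (k - 2)/(2*k - 1) gives s_k = 3**k*(2 - k).
Check: Δs_k = 3**k*(1 - 2*k). ✓
Evaluate s at k=5 and k=0: -729 and 2; difference -731.

Σ = -731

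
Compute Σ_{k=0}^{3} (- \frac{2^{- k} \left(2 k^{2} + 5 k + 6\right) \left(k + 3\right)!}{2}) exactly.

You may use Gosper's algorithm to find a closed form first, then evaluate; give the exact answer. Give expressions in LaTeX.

The ratio is (k + 4)*(5*k + 2*(k + 1)**2 + 11)/(2*(2*k**2 + 5*k + 6)).
A = k/2 + 2, B = 1, C = k**2 + 5*k/2 + 3.
Set up (k/2 + 2)·f(k+1) − (1)·f(k) − (k**2 + 5*k/2 + 3) = 0.
From deg A=1, deg B=0, deg C=2: d=1.
Solving with deg f ≤ 1: f(k) = 2*k - 1.
Then R = B(k−1)f/C = 2*(2*k - 1)/(2*k**2 + 5*k + 6), so s_k = R(k)·t_k = -(2*k - 1)*factorial(k + 3)/2**k.
s_(k+1) − s_k = -(2*k**2 + 5*k + 6)*factorial(k + 3)/(2*2**k) = t_k.
Telescoping: Σ = s_(4) − s_(0) = -2205 − (6) = -2211.

Σ = -2211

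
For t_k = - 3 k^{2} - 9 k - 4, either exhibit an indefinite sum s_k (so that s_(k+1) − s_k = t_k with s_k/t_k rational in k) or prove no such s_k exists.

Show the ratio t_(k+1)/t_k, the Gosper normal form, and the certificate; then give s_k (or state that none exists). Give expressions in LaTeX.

s_k = k^{2} \left(- k - 3\right)

t_(k+1)/t_k = (3*k**2 + 15*k + 16)/(3*k**2 + 9*k + 4).
Take A(k)=1, B(k)=1, C(k)=k**2 + 3*k + 4/3.
f must satisfy (1)·f(k+1) − (1)·f(k) = k**2 + 3*k + 4/3.
deg f ≤ 3 (via 0,0,2).
Solve for f: f(k) = k**2*(k + 3)/3 (degree 3 ≤ 3).
R(k) = B(k−1)·f(k)/C(k) = k**2*(k + 3)/(3*k**2 + 9*k + 4); s_k = R·t_k = k**2*(-k - 3).
s_(k+1) − s_k = -3*k**2 - 9*k - 4 = t_k.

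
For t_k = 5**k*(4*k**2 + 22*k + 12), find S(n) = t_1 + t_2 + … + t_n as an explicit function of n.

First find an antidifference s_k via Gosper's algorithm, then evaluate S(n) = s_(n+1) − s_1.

S(n) = 5*5**n*n**2 + 25*5**n*n + 10*5**n - 10

Compute t_(k+1)/t_k: get 5*(2*k**2 + 15*k + 19)/(2*k**2 + 11*k + 6).
Gosper form: A/B · C(k+1)/C(k) with A=5, B=1, C=k**2 + 11*k/2 + 3.
Solve (5)·f(k+1) − (1)·f(k) = k**2 + 11*k/2 + 3.
From deg A=0, deg B=0, deg C=2: d=2.
Match coefficients ⇒ f(k) = (k**2 + 3*k - 2)/4.
Get s_k = R·t_k = 5**k*(k**2 + 3*k - 2) with R(k) = B(k−1)f(k)/C(k) = (k**2 + 3*k - 2)/(2*(2*k**2 + 11*k + 6)).
Verify: 5**k*(4*k**2 + 22*k + 12) matches t_k.
Evaluate: s_(n+1) = 5**(n + 1)*(n**2 + 5*n + 2); subtract s_(1) = 10 ⇒ S(n) = 5*5**n*n**2 + 25*5**n*n + 10*5**n - 10.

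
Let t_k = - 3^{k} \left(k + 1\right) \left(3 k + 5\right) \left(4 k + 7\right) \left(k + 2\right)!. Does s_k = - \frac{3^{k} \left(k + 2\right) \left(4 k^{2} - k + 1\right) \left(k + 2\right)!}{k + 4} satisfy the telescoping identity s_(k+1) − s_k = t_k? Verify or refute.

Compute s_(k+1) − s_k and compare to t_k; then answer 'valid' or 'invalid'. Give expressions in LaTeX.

s_(k+1) = -3**(k + 1)*(k + 3)*(4*k**2 + 7*k + 4)*factorial(k + 3)/(k + 5)
s_(k+1) − s_k = -3**k*(12*k**5 + 137*k**4 + 591*k**3 + 1211*k**2 + 1155*k + 422)*factorial(k + 2)/((k + 4)*(k + 5))
(s_(k+1) − s_k) − t_k = 2*3**k*(12*k**4 + 101*k**3 + 284*k**2 + 340*k + 139)*factorial(k + 2)/((k + 4)*(k + 5))

Invalid: residual \frac{2 \cdot 3^{k} \left(12 k^{4} + 101 k^{3} + 284 k^{2} + 340 k + 139\right) \left(k + 2\right)!}{\left(k + 4\right) \left(k + 5\right)} ≠ 0.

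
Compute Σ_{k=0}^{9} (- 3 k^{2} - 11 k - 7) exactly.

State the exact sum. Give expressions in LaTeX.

Step 1: r(k) = (3*k**2 + 17*k + 21)/(3*k**2 + 11*k + 7).
So A=1 and B=1, with C=k**2 + 11*k/3 + 7/3.
Need (1)·f(k+1) − (1)·f(k) = k**2 + 11*k/3 + 7/3.
Bound: deg f ≤ 3.
Coefficient equations give f(k) = k*(k**2 + 4*k + 2)/3.
R(k) = B(k−1)·f(k)/C(k) = k*(k**2 + 4*k + 2)/(3*k**2 + 11*k + 7); s_k = R·t_k = k*(-k**2 - 4*k - 2).
Δs = -3*k**2 - 11*k - 7, as required.
Sum = s_(10) − s_(0); s_(10) = -1420, s_(0) = 0 ⇒ -1420.

Σ = -1420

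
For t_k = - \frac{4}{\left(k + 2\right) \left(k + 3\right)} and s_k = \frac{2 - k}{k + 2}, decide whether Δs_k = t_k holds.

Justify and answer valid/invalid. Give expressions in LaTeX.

Valid: the claim telescopes to t_k.

s_(k+1) = (1 - k)/(k + 3)
s_(k+1) − s_k = -4/(k**2 + 5*k + 6)
(s_(k+1) − s_k) − t_k = 0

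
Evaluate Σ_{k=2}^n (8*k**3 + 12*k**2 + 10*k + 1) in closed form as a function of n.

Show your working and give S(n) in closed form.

r(k) = (8*k**3 + 36*k**2 + 58*k + 31)/(8*k**3 + 12*k**2 + 10*k + 1) after simplifying.
Gosper form: A/B · C(k+1)/C(k) with A=1, B=1, C=k**3 + 3*k**2/2 + 5*k/4 + 1/8.
Set up (1)·f(k+1) − (1)·f(k) − (k**3 + 3*k**2/2 + 5*k/4 + 1/8) = 0.
Bound: deg f ≤ 4.
Solve for f: f(k) = k*(2*k**3 + k - 2)/8 (degree 4 ≤ 4).
Then R = B(k−1)f/C = k*(2*k**3 + k - 2)/(8*k**3 + 12*k**2 + 10*k + 1), so s_k = R(k)·t_k = k*(2*k**3 + k - 2).
s_(k+1) − s_k = 8*k**3 + 12*k**2 + 10*k + 1 = t_k.
Evaluate: s_(n+1) = 2*n**4 + 8*n**3 + 13*n**2 + 8*n + 1; subtract s_(2) = 32 ⇒ S(n) = 2*n**4 + 8*n**3 + 13*n**2 + 8*n - 31.

S(n) = 2*n**4 + 8*n**3 + 13*n**2 + 8*n - 31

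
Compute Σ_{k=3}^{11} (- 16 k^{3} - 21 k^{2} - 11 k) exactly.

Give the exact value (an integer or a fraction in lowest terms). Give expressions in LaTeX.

Σ = -80766

t_(k+1)/t_k = (16*k**3 + 69*k**2 + 101*k + 48)/(k*(16*k**2 + 21*k + 11)).
Take A(k)=1, B(k)=1, C(k)=k**3 + 21*k**2/16 + 11*k/16.
Key eq: (1)·f(k+1) = (1)·f(k) + (k**3 + 21*k**2/16 + 11*k/16).
Degrees (0,0,3) ⇒ d ≤ 4.
Coefficient equations give f(k) = k*(k - 1)*(4*k**2 + 3*k + 2)/16.
R(k) = B(k−1)·f(k)/C(k) = (k - 1)*(4*k**2 + 3*k + 2)/(16*k**2 + 21*k + 11); s_k = R·t_k = k*(-4*k**3 + k**2 + k + 2).
Check: Δs_k = k*(-16*k**2 - 21*k - 11). ✓
Σ_(k=3)^(11) t_k = s_(12) − s_(3) = -81048 − (-282) = -80766.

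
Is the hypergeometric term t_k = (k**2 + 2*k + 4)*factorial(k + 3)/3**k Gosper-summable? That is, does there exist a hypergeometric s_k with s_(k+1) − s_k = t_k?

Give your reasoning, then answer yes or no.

Step 1: r(k) = (k + 4)*(2*k + (k + 1)**2 + 6)/(3*(k**2 + 2*k + 4)).
Factor: A=k/3 + 4/3; B=1; C=k**2 + 2*k + 4.
Key eq: (k/3 + 4/3)·f(k+1) = (1)·f(k) + (k**2 + 2*k + 4).
Bound: deg f ≤ 1.
Coefficient equations give f(k) = 3*k.
R(k) = B(k−1)·f(k)/C(k) = 3*k/(k**2 + 2*k + 4); s_k = R·t_k = 3**(1 - k)*k*factorial(k + 3).
Δs = (k**2 + 2*k + 4)*factorial(k + 3)/3**k, as required.

Yes. s_k = 3**(1 - k)*k*factorial(k + 3).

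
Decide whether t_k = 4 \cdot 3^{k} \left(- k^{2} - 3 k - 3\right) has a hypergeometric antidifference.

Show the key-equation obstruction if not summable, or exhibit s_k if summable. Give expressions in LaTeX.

Yes. s_k = 3^{k} \left(- 2 k^{2} - 3\right).

Step 1: r(k) = 3*(k**2 + 5*k + 7)/(k**2 + 3*k + 3).
Factor: A=3; B=1; C=k**2 + 3*k + 3.
Set up (3)·f(k+1) − (1)·f(k) − (k**2 + 3*k + 3) = 0.
Degrees (0,0,2) ⇒ d ≤ 2.
Match coefficients ⇒ f(k) = (2*k**2 + 3)/4.
So s_k = (B(k−1)f/C)·t_k = ((2*k**2 + 3)/(4*(k**2 + 3*k + 3)))·t_k = 3**k*(-2*k**2 - 3).
s_(k+1) − s_k = 4*3**k*(-k**2 - 3*k - 3) = t_k.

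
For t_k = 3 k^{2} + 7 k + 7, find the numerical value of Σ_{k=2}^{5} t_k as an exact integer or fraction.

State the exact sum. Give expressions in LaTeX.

Σ = 288

t_(k+1)/t_k = (3*k**2 + 13*k + 17)/(3*k**2 + 7*k + 7).
Factor: A=1; B=1; C=k**2 + 7*k/3 + 7/3.
f must satisfy (1)·f(k+1) − (1)·f(k) = k**2 + 7*k/3 + 7/3.
Bound: deg f ≤ 3.
Solving with deg f ≤ 3: f(k) = k*(k**2 + 2*k + 4)/3.
Get s_k = R·t_k = k*(k**2 + 2*k + 4) with R(k) = B(k−1)f(k)/C(k) = k*(k**2 + 2*k + 4)/(3*k**2 + 7*k + 7).
Verify: 3*k**2 + 7*k + 7 matches t_k.
Telescoping: Σ = s_(6) − s_(2) = 312 − (24) = 288.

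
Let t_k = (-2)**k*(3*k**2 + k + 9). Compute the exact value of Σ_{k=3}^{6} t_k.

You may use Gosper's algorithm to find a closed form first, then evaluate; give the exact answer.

Σ = 5688

Step 1: r(k) = 2*(-3*k**2 - 7*k - 13)/(3*k**2 + k + 9).
Gosper form: A/B · C(k+1)/C(k) with A=-2, B=1, C=k**2 + k/3 + 3.
f must satisfy (-2)·f(k+1) − (1)·f(k) = k**2 + k/3 + 3.
deg f ≤ 2 (via 0,0,2).
A polynomial solution: f(k) = -(k**2 - k + 3)/3.
Get s_k = R·t_k = (-2)**k*(-k**2 + k - 3) with R(k) = B(k−1)f(k)/C(k) = -(k**2 - k + 3)/(3*k**2 + k + 9).
s_(k+1) − s_k = (-2)**k*(3*k**2 + k + 9) = t_k.
Sum = s_(7) − s_(3); s_(7) = 5760, s_(3) = 72 ⇒ 5688.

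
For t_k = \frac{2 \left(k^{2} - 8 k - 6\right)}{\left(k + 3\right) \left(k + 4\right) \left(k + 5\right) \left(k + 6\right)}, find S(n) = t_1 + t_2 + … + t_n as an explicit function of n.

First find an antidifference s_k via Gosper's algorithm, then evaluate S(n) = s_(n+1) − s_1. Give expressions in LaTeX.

Compute t_(k+1)/t_k: get (k + 3)*(8*k - (k + 1)**2 + 14)/((k + 7)*(-k**2 + 8*k + 6)).
Gosper form: A/B · C(k+1)/C(k) with A=k + 3, B=k + 7, C=k**2 - 8*k - 6.
f must satisfy (k + 3)·f(k+1) − (k + 6)·f(k) = k**2 - 8*k - 6.
Degrees (1,1,2) ⇒ d ≤ 3.
Coefficient equations give f(k) = -k*(k**2 + 52*k + 27)/40.
Then R = B(k−1)f/C = -k*(k + 6)*(k**2 + 52*k + 27)/(40*(k**2 - 8*k - 6)), so s_k = R(k)·t_k = k*(-k**2 - 52*k - 27)/(20*(k + 3)*(k + 4)*(k + 5)).
s_(k+1) − s_k = 2*(k**2 - 8*k - 6)/(k**4 + 18*k**3 + 119*k**2 + 342*k + 360) = t_k.
s_(n+1) = (-n**3 - 55*n**2 - 134*n - 80)/(20*(n**3 + 15*n**2 + 74*n + 120)) and s_(1) = -1/30, so S(n) = n*(-n**2 - 135*n - 254)/(60*(n**3 + 15*n**2 + 74*n + 120)).

S(n) = \frac{n \left(- n^{2} - 135 n - 254\right)}{60 \left(n^{3} + 15 n^{2} + 74 n + 120\right)}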